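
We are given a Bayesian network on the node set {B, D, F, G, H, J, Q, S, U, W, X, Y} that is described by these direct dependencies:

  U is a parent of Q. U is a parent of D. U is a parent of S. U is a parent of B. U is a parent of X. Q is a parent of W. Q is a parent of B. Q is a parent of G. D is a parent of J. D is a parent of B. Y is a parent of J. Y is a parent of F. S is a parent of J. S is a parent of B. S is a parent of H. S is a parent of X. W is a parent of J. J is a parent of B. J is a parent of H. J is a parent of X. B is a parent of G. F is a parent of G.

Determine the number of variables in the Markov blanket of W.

5

W has parent Q.
W has child J.
For each child, the remaining parents (spouses of W):
  J's other parents are D, S, Y.
MB(W) = {D, J, Q, S, Y}, which has 5 nodes.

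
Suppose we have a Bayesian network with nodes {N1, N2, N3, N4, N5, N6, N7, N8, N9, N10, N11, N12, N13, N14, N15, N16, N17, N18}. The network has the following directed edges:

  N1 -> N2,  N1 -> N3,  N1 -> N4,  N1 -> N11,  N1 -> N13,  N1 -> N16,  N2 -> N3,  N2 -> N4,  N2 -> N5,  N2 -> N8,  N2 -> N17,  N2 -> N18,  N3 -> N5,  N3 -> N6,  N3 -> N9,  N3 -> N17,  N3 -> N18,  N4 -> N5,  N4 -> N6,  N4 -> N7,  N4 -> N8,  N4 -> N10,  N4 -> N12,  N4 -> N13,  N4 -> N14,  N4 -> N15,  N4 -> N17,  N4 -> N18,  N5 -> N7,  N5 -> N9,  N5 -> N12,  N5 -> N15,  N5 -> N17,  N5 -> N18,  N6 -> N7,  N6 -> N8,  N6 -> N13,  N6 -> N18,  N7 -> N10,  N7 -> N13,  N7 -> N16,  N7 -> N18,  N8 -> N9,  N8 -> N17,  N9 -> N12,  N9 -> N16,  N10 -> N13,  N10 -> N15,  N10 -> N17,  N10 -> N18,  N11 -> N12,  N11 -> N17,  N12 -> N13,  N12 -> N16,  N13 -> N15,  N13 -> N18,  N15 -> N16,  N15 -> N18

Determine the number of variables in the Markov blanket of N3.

14

Recall MB(v) = parents ∪ children ∪ spouses, where spouses are the other parents of v's children.
Pa(N3) = {N1, N2}.
N3's children: N5, N6, N9, N17, N18.
Parents of each child, excluding N3:
  N5's other parents are N2, N4.
  N6 also has parent N4.
  parents(N9) \ {N3} = {N5, N8}.
  N17 also has parents N2, N4, N5, N8, N10, N11.
  N18's other parents are N2, N4, N5, N6, N7, N10, N13, N15.
MB(N3) = {N1, N2, N4, N5, N6, N7, N8, N9, N10, N11, N13, N15, N17, N18}, which has 14 nodes.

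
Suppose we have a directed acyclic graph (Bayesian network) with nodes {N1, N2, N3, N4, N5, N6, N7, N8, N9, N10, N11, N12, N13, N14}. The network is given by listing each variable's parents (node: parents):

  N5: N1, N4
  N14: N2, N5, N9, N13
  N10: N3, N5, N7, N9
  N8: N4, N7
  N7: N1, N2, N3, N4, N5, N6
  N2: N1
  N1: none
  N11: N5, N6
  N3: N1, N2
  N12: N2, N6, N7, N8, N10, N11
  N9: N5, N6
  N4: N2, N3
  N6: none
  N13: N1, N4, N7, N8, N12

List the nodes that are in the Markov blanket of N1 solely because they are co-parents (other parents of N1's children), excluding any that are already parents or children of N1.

Children of N1: N2, N3, N5, N7, N13.
  N2: no additional parents.
  N3 also has parent N2.
  N5's other parent is N4.
  N7's other parents are N2, N3, N4, N5, N6.
  N13's other parents are N4, N7, N8, N12.
Excluding nodes already adjacent to N1 (N2, N3, N5, N7, N13), the co-parent-only contribution is {N4, N6, N8, N12}.

{N4, N6, N8, N12}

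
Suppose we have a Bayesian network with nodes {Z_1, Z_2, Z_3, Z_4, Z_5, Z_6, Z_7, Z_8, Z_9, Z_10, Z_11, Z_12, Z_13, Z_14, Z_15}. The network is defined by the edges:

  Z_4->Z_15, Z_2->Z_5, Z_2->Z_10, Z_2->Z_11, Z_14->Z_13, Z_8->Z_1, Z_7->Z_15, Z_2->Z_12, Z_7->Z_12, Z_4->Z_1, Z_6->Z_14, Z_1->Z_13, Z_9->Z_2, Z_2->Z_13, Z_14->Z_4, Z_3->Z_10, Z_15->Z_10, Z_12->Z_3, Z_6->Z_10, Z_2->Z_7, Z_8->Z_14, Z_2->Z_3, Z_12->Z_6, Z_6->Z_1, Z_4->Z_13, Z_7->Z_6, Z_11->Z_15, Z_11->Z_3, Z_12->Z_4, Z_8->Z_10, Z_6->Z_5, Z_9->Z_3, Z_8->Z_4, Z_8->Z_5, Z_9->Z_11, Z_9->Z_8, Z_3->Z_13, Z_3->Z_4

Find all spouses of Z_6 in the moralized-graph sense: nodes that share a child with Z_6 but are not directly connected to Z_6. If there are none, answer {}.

Children of Z_6: Z_1, Z_5, Z_10, Z_14.
  Z_14's other parent is Z_8.
  Z_1's other parents are Z_4, Z_8.
  Z_10 also has parents Z_2, Z_3, Z_8, Z_15.
  Z_5 also has parents Z_2, Z_8.
Excluding nodes already adjacent to Z_6 (Z_1, Z_5, Z_7, Z_10, Z_12, Z_14), the co-parent-only contribution is {Z_2, Z_3, Z_4, Z_8, Z_15}.

{Z_2, Z_3, Z_4, Z_8, Z_15}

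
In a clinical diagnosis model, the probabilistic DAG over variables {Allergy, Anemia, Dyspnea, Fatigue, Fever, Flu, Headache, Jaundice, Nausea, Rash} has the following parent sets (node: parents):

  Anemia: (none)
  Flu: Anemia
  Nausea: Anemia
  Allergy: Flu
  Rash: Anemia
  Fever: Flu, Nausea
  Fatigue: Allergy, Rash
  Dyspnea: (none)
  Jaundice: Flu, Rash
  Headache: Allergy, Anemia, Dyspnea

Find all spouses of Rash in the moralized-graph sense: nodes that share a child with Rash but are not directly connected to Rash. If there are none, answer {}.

Children of Rash: Fatigue, Jaundice.
  Fatigue's other parent is Allergy.
  parents(Jaundice) \ {Rash} = {Flu}.
Excluding nodes already adjacent to Rash (Anemia, Fatigue, Jaundice), the co-parent-only contribution is {Allergy, Flu}.

{Allergy, Flu}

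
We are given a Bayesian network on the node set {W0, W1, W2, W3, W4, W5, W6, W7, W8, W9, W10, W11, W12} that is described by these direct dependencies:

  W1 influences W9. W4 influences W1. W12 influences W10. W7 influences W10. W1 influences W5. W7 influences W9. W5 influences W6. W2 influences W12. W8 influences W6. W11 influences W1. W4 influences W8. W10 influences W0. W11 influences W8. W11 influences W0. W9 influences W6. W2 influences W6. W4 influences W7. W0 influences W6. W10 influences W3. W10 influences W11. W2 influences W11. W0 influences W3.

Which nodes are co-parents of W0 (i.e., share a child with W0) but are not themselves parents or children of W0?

{W2, W5, W8, W9}

Children of W0: W3, W6.
  W6's other parents are W2, W5, W8, W9.
  W3 also has parent W10.
Excluding nodes already adjacent to W0 (W3, W6, W10, W11), the co-parent-only contribution is {W2, W5, W8, W9}.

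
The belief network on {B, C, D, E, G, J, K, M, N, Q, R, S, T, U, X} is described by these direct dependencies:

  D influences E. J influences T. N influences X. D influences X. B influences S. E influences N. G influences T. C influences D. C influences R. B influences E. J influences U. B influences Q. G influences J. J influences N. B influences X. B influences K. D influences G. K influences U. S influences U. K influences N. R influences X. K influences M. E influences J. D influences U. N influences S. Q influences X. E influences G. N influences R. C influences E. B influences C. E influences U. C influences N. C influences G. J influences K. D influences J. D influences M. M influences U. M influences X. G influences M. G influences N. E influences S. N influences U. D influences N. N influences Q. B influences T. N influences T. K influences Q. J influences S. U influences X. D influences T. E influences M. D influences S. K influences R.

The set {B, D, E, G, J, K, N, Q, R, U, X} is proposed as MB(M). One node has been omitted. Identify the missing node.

S

Recall MB(v) = parents ∪ children ∪ spouses, where spouses are the other parents of v's children.
M has parents D, E, G, K.
Children of M: U, X.
Other parents of M's children:
  U also has parents D, E, J, K, N, S.
  parents(X) \ {M} = {B, D, N, Q, R, U}.
MB(M) = {B, D, E, G, J, K, N, Q, R, S, U, X}.
Comparing with the claimed set, S is missing.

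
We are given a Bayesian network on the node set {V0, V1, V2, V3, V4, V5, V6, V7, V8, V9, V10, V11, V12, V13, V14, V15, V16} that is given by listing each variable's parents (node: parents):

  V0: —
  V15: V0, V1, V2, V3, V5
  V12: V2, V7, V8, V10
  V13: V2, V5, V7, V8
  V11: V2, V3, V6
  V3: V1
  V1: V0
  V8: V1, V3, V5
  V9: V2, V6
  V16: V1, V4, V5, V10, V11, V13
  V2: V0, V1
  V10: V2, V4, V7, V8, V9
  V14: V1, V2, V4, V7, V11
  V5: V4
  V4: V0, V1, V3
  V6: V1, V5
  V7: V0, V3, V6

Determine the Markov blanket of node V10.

V10's parents: V2, V4, V7, V8, V9.
V10's children: V12, V16.
Parents of each child, excluding V10:
  parents(V12) \ {V10} = {V2, V7, V8}.
  parents(V16) \ {V10} = {V1, V4, V5, V11, V13}.
Taking the union gives {V1, V2, V4, V5, V7, V8, V9, V11, V12, V13, V16}.

{V1, V2, V4, V5, V7, V8, V9, V11, V12, V13, V16}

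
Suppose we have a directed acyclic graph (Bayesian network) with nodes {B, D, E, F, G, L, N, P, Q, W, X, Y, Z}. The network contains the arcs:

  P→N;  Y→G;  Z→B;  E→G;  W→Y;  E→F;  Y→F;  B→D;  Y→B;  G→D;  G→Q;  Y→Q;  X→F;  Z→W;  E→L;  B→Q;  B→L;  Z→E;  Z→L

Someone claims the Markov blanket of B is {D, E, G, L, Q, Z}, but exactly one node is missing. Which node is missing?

Y

The Markov blanket of a node is its parents, its children, and the other parents of its children.
B's parents: Y, Z.
B has children D, L, Q.
Co-parents of B (other parents of its children):
  D also has parent G.
  Q also has parents G, Y.
  L also has parents E, Z.
MB(B) = {D, E, G, L, Q, Y, Z}.
Comparing with the claimed set, Y is missing.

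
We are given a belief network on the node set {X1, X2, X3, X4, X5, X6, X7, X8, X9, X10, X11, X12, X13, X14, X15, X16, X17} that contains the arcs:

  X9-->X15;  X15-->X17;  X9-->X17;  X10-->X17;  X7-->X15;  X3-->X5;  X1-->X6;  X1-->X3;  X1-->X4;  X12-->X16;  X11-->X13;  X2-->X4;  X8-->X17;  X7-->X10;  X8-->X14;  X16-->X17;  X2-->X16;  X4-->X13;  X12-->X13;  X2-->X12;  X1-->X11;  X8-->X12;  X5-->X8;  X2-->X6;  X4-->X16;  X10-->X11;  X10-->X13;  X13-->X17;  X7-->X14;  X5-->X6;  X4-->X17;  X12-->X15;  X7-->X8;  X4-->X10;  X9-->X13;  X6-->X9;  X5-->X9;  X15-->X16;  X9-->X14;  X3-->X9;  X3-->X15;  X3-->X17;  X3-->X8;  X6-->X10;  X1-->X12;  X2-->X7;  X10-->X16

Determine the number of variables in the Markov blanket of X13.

10

Ch(X13) = {X17}.
X13's parents: X4, X9, X10, X11, X12.
Co-parents of X13 (other parents of its children):
  X17: X3, X4, X8, X9, X10, X15, X16
MB(X13) = {X3, X4, X8, X9, X10, X11, X12, X15, X16, X17}, which has 10 nodes.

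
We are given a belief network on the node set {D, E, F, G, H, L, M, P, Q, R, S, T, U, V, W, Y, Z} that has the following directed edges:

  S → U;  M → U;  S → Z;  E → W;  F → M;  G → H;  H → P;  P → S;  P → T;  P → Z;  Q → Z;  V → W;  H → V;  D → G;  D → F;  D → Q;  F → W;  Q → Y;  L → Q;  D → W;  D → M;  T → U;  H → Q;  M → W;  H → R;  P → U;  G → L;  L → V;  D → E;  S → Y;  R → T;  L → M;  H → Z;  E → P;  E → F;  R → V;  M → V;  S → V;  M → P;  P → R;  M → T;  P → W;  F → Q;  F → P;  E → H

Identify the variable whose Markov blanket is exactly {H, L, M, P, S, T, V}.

R

The target node must have every member of {H, L, M, P, S, T, V} as a parent, child, or co-parent, and no others.
Parents of R: H, P; children: T, V; co-parents: H, L, M, P, S.
These exactly cover the given set, so the node is R.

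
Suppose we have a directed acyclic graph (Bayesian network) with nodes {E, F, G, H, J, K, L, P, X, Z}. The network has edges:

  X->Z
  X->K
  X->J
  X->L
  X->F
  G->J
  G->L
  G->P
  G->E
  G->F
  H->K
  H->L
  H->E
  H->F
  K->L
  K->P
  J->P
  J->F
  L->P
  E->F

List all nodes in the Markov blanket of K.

K has parents H, X.
K's children: L, P.
Co-parents of K (other parents of its children):
  parents(L) \ {K} = {G, H, X}.
  parents(P) \ {K} = {G, J, L}.
So the Markov blanket of K is {G, H, J, L, P, X}.

{G, H, J, L, P, X}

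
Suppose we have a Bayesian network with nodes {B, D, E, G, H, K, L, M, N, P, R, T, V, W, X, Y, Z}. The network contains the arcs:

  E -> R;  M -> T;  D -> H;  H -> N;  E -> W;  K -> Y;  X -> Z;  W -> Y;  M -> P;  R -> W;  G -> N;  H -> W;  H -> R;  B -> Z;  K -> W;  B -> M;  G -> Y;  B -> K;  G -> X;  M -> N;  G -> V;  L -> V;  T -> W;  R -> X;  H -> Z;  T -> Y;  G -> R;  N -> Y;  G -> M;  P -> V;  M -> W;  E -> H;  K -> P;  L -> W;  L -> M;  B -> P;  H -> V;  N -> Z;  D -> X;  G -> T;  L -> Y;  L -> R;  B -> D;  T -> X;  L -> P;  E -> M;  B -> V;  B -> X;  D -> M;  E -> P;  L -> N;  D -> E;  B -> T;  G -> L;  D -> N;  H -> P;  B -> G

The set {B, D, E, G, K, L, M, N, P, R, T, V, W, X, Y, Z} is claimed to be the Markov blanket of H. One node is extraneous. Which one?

Pa(H) = {D, E}.
H has children N, P, R, V, W, Z.
Parents of each child, excluding H:
  parents(N) \ {H} = {D, G, L, M}.
  P's other parents are B, E, K, L, M.
  R also has parents E, G, L.
  V's other parents are B, G, L, P.
  parents(W) \ {H} = {E, K, L, M, R, T}.
  Z also has parents B, N, X.
MB(H) = {B, D, E, G, K, L, M, N, P, R, T, V, W, X, Z}.
Y is neither a parent, child, nor co-parent of H, so it does not belong.

Y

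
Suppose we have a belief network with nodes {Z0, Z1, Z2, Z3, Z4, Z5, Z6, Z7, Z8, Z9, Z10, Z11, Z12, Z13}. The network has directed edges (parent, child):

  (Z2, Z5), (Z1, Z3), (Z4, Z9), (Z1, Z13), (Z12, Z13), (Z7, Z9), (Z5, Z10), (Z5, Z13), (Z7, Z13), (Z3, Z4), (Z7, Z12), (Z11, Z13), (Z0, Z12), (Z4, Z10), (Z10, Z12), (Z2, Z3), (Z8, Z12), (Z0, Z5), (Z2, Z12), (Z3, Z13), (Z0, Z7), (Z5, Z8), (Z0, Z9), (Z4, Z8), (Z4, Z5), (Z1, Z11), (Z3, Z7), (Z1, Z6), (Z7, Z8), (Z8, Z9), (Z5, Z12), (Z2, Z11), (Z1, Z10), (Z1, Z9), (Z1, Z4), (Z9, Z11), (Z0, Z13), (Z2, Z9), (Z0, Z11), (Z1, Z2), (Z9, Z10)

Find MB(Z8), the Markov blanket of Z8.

By definition, MB(Z8) is built from Z8's parents, Z8's children, and the co-parents of Z8.
Pa(Z8) = {Z4, Z5, Z7}.
Z8 has children Z9, Z12.
Co-parents of Z8 (other parents of its children):
  Z9's other parents are Z0, Z1, Z2, Z4, Z7.
  Z12's other parents are Z0, Z2, Z5, Z7, Z10.
Union: {Z4, Z5, Z7} ∪ {Z9, Z12} ∪ {Z0, Z1, Z2, Z4, Z5, Z7, Z10} = {Z0, Z1, Z2, Z4, Z5, Z7, Z9, Z10, Z12}.

{Z0, Z1, Z2, Z4, Z5, Z7, Z9, Z10, Z12}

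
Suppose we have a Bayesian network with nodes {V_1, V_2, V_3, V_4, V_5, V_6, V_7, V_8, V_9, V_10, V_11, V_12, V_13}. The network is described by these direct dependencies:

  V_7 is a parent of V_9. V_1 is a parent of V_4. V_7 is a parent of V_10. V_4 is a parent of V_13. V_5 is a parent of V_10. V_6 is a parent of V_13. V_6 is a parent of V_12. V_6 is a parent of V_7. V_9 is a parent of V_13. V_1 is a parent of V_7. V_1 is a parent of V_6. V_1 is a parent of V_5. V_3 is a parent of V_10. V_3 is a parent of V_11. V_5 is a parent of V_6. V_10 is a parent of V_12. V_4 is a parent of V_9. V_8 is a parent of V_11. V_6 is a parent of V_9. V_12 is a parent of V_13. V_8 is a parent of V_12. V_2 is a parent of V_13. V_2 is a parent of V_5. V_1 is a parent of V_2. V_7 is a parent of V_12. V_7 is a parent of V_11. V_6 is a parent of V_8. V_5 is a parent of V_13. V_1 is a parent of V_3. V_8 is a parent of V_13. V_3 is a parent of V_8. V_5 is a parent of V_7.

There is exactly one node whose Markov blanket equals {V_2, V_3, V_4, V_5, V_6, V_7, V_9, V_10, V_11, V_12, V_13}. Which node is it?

The target node must have every member of {V_2, V_3, V_4, V_5, V_6, V_7, V_9, V_10, V_11, V_12, V_13} as a parent, child, or co-parent, and no others.
Parents of V_8: V_3, V_6; children: V_11, V_12, V_13; co-parents: V_2, V_3, V_4, V_5, V_6, V_7, V_9, V_10, V_12.
These exactly cover the given set, so the node is V_8.

V_8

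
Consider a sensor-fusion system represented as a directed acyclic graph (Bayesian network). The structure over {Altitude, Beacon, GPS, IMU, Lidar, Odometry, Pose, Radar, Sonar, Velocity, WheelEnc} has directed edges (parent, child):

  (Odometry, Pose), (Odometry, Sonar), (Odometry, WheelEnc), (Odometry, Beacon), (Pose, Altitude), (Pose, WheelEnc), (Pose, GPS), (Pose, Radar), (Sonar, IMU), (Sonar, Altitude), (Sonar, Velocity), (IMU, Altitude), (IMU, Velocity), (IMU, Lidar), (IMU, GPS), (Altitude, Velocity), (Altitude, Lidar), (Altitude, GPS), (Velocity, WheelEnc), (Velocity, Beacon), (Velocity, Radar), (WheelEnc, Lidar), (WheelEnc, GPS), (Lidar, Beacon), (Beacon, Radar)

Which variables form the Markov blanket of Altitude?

The Markov blanket of a node is its parents, its children, and the other parents of its children.
Altitude's parents: IMU, Pose, Sonar.
Ch(Altitude) = {GPS, Lidar, Velocity}.
Other parents of Altitude's children:
  Velocity also has parents IMU, Sonar.
  Lidar also has parents IMU, WheelEnc.
  GPS also has parents IMU, Pose, WheelEnc.
So the Markov blanket of Altitude is {GPS, IMU, Lidar, Pose, Sonar, Velocity, WheelEnc}.

{GPS, IMU, Lidar, Pose, Sonar, Velocity, WheelEnc}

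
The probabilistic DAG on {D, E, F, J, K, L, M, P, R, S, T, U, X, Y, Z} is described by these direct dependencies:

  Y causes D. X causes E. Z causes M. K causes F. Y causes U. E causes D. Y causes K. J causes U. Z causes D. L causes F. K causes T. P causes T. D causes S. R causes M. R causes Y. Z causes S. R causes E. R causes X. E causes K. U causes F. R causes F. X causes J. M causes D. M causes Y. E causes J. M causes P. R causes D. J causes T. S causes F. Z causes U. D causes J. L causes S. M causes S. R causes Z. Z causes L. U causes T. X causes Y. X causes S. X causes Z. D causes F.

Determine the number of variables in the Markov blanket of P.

5

Children of P: T.
P has parent M.
For each child, the remaining parents (spouses of P):
  T: J, K, U
MB(P) = {J, K, M, T, U}, which has 5 nodes.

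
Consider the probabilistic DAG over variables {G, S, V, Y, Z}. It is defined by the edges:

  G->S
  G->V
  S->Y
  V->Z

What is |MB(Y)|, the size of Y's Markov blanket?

Pa(Y) = {S}.
Y has no children.
Y has no children, so there are no co-parents.
MB(Y) = {S}, which has 1 node.

1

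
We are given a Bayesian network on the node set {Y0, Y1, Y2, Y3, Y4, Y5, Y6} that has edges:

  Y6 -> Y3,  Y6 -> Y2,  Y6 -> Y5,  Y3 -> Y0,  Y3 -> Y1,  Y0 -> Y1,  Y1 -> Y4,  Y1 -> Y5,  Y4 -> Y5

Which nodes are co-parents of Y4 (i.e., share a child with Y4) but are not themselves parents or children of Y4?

{Y6}

Children of Y4: Y5.
  parents(Y5) \ {Y4} = {Y1, Y6}.
Excluding nodes already adjacent to Y4 (Y1, Y5), the co-parent-only contribution is {Y6}.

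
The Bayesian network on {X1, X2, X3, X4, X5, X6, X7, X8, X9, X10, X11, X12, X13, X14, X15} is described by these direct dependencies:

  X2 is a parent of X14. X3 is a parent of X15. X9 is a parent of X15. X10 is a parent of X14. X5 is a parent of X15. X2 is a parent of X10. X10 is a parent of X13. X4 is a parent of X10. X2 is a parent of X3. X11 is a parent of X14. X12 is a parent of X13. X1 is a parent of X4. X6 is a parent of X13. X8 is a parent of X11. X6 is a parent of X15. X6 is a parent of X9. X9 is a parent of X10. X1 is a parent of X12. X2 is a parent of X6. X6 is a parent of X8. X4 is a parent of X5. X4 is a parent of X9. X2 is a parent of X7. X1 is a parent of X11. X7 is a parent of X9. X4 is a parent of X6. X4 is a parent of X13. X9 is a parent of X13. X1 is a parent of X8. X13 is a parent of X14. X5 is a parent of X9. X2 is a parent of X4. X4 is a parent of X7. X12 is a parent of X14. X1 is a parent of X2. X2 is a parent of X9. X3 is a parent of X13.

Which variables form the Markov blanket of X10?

{X2, X3, X4, X6, X9, X11, X12, X13, X14}

Pa(X10) = {X2, X4, X9}.
Ch(X10) = {X13, X14}.
Parents of each child, excluding X10:
  X13 also has parents X3, X4, X6, X9, X12.
  X14 also has parents X2, X11, X12, X13.
MB(X10) = {X2, X3, X4, X6, X9, X11, X12, X13, X14}.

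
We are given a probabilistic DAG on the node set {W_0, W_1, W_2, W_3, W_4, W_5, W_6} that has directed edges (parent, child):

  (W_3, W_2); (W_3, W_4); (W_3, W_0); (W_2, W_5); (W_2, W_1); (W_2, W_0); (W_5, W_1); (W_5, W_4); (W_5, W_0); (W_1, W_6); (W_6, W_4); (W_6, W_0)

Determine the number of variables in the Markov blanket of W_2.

W_2 has children W_0, W_1, W_5.
W_2's parents: W_3.
Parents of each child, excluding W_2:
  W_5 has no other parent.
  W_1's other parent is W_5.
  W_0's other parents are W_3, W_5, W_6.
MB(W_2) = {W_0, W_1, W_3, W_5, W_6}, which has 5 nodes.

5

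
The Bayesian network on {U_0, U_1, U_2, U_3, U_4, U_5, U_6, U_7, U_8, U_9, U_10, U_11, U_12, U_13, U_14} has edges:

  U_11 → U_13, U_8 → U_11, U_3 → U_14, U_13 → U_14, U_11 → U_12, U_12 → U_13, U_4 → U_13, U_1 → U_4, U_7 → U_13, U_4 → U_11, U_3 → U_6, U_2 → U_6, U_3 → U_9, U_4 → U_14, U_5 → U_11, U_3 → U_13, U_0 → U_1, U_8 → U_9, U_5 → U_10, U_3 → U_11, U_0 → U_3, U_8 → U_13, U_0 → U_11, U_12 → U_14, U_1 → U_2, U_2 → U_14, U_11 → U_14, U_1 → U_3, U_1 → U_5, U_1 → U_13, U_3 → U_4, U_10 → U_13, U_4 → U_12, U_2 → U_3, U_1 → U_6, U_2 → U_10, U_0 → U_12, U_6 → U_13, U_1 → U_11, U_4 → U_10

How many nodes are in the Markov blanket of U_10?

The Markov blanket of a node is its parents, its children, and the other parents of its children.
U_10 has parents U_2, U_4, U_5.
Ch(U_10) = {U_13}.
For each child, the remaining parents (spouses of U_10):
  parents(U_13) \ {U_10} = {U_1, U_3, U_4, U_6, U_7, U_8, U_11, U_12}.
MB(U_10) = {U_1, U_2, U_3, U_4, U_5, U_6, U_7, U_8, U_11, U_12, U_13}, which has 11 nodes.

11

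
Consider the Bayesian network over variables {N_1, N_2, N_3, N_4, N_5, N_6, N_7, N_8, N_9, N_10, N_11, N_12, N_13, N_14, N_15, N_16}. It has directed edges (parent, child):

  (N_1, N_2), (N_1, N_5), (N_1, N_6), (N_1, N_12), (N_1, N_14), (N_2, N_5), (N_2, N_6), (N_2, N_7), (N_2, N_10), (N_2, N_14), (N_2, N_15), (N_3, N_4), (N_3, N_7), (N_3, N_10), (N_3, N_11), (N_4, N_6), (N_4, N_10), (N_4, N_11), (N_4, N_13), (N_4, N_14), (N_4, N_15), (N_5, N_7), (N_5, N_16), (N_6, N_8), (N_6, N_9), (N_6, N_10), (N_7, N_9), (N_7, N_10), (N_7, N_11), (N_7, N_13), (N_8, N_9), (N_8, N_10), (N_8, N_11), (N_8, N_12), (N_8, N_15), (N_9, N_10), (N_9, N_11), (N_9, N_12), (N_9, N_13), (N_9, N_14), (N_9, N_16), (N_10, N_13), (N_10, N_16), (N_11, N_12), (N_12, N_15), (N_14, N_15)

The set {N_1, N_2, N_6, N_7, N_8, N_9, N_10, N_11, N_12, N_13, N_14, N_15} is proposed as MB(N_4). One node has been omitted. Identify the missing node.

A node's Markov blanket = Pa ∪ Ch ∪ (parents of Ch other than the node itself).
N_4's children: N_6, N_10, N_11, N_13, N_14, N_15.
Pa(N_4) = {N_3}.
Other parents of N_4's children:
  parents(N_6) \ {N_4} = {N_1, N_2}.
  N_10 also has parents N_2, N_3, N_6, N_7, N_8, N_9.
  N_11's other parents are N_3, N_7, N_8, N_9.
  N_13's other parents are N_7, N_9, N_10.
  N_14 also has parents N_1, N_2, N_9.
  N_15's other parents are N_2, N_8, N_12, N_14.
MB(N_4) = {N_1, N_2, N_3, N_6, N_7, N_8, N_9, N_10, N_11, N_12, N_13, N_14, N_15}.
Comparing with the claimed set, N_3 is missing.

N_3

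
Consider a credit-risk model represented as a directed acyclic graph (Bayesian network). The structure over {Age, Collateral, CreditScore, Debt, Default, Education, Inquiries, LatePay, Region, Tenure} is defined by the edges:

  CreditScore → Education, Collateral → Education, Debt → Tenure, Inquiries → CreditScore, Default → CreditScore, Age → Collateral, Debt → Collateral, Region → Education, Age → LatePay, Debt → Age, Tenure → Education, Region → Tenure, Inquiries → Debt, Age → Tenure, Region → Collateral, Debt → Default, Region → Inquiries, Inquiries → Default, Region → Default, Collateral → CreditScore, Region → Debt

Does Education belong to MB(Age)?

No

The Markov blanket of a node is its parents, its children, and the other parents of its children.
Age's parents: Debt.
Age's children: Collateral, LatePay, Tenure.
Parents of each child, excluding Age:
  Collateral's other parents are Debt, Region.
  LatePay: no additional parents.
  parents(Tenure) \ {Age} = {Debt, Region}.
MB(Age) = {Collateral, Debt, LatePay, Region, Tenure}; Education is not in this set.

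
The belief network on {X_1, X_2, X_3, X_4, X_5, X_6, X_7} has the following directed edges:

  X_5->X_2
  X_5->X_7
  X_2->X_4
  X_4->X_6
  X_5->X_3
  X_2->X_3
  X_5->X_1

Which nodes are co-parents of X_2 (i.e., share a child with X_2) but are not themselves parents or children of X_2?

Children of X_2: X_3, X_4.
  X_4: no additional parents.
  X_3's other parent is X_5.
Excluding nodes already adjacent to X_2 (X_3, X_4, X_5), the co-parent-only contribution is {}.

{}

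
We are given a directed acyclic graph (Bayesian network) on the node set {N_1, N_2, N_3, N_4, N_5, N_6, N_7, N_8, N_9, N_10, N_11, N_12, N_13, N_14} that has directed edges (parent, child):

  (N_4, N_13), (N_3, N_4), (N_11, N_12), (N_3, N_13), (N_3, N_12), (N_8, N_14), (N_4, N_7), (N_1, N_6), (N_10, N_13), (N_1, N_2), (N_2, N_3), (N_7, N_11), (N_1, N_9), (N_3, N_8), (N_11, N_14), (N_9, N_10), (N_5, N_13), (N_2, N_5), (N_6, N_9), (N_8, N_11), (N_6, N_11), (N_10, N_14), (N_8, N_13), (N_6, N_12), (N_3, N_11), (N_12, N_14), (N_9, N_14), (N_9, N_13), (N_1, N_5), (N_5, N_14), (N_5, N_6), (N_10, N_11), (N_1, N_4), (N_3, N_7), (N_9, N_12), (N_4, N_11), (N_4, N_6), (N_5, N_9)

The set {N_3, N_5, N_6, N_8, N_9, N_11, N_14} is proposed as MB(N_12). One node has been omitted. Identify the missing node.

N_10

The Markov blanket of a node is its parents, its children, and the other parents of its children.
N_12's children: N_14.
Parents of N_12: N_3, N_6, N_9, N_11.
Other parents of N_12's children:
  N_14: N_5, N_8, N_9, N_10, N_11
MB(N_12) = {N_3, N_5, N_6, N_8, N_9, N_10, N_11, N_14}.
Comparing with the claimed set, N_10 is missing.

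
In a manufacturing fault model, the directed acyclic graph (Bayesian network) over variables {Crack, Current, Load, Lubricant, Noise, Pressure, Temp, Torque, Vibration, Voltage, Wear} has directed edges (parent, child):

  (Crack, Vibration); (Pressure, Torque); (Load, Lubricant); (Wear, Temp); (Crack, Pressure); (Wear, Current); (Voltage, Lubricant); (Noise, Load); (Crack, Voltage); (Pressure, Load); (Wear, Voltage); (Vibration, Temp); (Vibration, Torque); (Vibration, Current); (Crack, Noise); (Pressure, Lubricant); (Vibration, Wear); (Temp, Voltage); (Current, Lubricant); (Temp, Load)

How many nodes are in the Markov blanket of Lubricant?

4

Parents of Lubricant: Current, Load, Pressure, Voltage.
Lubricant has no children.
With no children, Lubricant has no spouses; the co-parent set is empty.
MB(Lubricant) = {Current, Load, Pressure, Voltage}, which has 4 nodes.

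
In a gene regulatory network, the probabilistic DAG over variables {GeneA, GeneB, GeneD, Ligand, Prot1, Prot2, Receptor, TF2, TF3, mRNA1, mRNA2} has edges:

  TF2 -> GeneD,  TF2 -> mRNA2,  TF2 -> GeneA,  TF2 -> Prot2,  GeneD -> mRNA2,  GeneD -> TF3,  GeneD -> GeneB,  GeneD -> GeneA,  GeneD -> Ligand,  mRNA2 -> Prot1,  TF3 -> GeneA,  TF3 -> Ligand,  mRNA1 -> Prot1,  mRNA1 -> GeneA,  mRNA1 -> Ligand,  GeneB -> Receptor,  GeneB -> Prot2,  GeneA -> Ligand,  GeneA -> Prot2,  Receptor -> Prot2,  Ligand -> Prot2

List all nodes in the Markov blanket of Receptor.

{GeneA, GeneB, Ligand, Prot2, TF2}

The Markov blanket of a node is its parents, its children, and the other parents of its children.
Pa(Receptor) = {GeneB}.
Ch(Receptor) = {Prot2}.
Other parents of Receptor's children:
  Prot2 also has parents GeneA, GeneB, Ligand, TF2.
Taking the union gives {GeneA, GeneB, Ligand, Prot2, TF2}.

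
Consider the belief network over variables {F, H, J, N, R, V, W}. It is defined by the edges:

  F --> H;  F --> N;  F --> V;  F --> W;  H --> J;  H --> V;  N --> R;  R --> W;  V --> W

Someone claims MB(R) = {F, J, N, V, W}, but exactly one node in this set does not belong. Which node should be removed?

J

By definition, MB(R) is built from R's parents, R's children, and the co-parents of R.
Pa(R) = {N}.
R's children: W.
For each child, the remaining parents (spouses of R):
  W's other parents are F, V.
MB(R) = {F, N, V, W}.
J is neither a parent, child, nor co-parent of R, so it does not belong.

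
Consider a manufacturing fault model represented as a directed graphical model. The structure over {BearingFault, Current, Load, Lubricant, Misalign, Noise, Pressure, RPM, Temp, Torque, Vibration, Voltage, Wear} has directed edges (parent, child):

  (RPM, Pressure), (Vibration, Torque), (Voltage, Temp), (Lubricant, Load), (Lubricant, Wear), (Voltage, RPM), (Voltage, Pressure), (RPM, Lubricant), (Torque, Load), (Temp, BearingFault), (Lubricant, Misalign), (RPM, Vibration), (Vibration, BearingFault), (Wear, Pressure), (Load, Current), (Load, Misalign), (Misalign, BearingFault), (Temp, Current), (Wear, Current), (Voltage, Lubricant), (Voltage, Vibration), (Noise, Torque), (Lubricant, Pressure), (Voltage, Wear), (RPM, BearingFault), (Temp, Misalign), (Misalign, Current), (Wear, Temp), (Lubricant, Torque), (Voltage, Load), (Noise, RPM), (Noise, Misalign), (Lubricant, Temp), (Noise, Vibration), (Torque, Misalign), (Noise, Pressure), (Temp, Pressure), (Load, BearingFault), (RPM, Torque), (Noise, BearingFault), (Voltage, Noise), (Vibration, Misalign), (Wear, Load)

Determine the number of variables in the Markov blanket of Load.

Recall MB(v) = parents ∪ children ∪ spouses, where spouses are the other parents of v's children.
Load has children BearingFault, Current, Misalign.
Pa(Load) = {Lubricant, Torque, Voltage, Wear}.
For each child, the remaining parents (spouses of Load):
  Misalign also has parents Lubricant, Noise, Temp, Torque, Vibration.
  parents(BearingFault) \ {Load} = {Misalign, Noise, RPM, Temp, Vibration}.
  Current also has parents Misalign, Temp, Wear.
MB(Load) = {BearingFault, Current, Lubricant, Misalign, Noise, RPM, Temp, Torque, Vibration, Voltage, Wear}, which has 11 nodes.

11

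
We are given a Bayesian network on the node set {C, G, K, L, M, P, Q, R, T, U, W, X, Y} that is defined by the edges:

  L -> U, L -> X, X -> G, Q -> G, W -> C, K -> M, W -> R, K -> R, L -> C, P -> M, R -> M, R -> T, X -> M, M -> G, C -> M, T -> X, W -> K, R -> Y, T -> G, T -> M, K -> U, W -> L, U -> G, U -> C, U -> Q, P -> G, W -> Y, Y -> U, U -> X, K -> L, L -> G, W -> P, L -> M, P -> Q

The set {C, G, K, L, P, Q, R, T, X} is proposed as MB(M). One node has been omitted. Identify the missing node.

A node's Markov blanket = Pa ∪ Ch ∪ (parents of Ch other than the node itself).
Pa(M) = {C, K, L, P, R, T, X}.
Children of M: G.
Co-parents of M (other parents of its children):
  parents(G) \ {M} = {L, P, Q, T, U, X}.
MB(M) = {C, G, K, L, P, Q, R, T, U, X}.
Comparing with the claimed set, U is missing.

U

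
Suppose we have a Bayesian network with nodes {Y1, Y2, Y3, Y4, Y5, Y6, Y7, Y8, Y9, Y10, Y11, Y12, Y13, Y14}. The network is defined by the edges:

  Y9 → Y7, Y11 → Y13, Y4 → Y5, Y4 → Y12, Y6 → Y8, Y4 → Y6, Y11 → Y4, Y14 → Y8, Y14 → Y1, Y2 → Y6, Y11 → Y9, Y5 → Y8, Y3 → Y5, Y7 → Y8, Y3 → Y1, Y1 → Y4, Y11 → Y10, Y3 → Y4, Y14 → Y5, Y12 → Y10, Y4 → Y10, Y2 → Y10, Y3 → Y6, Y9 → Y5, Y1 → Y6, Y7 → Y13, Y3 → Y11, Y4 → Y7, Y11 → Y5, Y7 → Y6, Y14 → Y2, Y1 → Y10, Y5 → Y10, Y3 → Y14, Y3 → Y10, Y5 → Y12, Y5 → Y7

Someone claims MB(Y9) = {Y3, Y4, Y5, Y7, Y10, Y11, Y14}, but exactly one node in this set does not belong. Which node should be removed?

Y10

A node's Markov blanket = Pa ∪ Ch ∪ (parents of Ch other than the node itself).
Parents of Y9: Y11.
Ch(Y9) = {Y5, Y7}.
For each child, the remaining parents (spouses of Y9):
  Y5's other parents are Y3, Y4, Y11, Y14.
  parents(Y7) \ {Y9} = {Y4, Y5}.
MB(Y9) = {Y3, Y4, Y5, Y7, Y11, Y14}.
Y10 is neither a parent, child, nor co-parent of Y9, so it does not belong.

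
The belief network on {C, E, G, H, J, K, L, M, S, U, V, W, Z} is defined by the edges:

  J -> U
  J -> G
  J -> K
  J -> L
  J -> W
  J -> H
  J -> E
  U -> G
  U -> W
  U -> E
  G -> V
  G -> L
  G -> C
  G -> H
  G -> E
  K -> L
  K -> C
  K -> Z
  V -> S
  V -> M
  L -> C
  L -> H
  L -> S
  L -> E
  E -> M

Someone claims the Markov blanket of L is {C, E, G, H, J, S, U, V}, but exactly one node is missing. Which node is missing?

A node's Markov blanket = Pa ∪ Ch ∪ (parents of Ch other than the node itself).
L's parents: G, J, K.
L's children: C, E, H, S.
For each child, the remaining parents (spouses of L):
  parents(C) \ {L} = {G, K}.
  parents(H) \ {L} = {G, J}.
  S's other parent is V.
  parents(E) \ {L} = {G, J, U}.
MB(L) = {C, E, G, H, J, K, S, U, V}.
Comparing with the claimed set, K is missing.

K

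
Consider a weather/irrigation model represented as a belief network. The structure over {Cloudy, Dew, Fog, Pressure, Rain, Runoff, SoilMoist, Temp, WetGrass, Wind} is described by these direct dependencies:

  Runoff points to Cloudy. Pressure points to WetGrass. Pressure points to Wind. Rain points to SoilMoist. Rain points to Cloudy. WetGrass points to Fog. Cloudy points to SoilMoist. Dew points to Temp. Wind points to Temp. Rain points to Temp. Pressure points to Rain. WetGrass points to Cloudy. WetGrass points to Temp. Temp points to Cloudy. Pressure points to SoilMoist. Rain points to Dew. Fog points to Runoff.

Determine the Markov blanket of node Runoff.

{Cloudy, Fog, Rain, Temp, WetGrass}

By definition, MB(Runoff) is built from Runoff's parents, Runoff's children, and the co-parents of Runoff.
Runoff has parent Fog.
Runoff has child Cloudy.
Co-parents of Runoff (other parents of its children):
  Cloudy: Rain, Temp, WetGrass
MB(Runoff) = {Cloudy, Fog, Rain, Temp, WetGrass}.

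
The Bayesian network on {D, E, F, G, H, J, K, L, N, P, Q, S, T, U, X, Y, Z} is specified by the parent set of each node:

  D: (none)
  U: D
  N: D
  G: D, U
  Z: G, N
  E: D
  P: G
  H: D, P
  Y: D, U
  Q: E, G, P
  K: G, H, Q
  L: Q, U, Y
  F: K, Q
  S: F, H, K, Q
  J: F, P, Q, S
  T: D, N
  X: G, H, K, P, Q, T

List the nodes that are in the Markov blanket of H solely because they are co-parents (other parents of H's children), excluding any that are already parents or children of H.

Children of H: K, S, X.
  parents(K) \ {H} = {G, Q}.
  S's other parents are F, K, Q.
  X also has parents G, K, P, Q, T.
Excluding nodes already adjacent to H (D, K, P, S, X), the co-parent-only contribution is {F, G, Q, T}.

{F, G, Q, T}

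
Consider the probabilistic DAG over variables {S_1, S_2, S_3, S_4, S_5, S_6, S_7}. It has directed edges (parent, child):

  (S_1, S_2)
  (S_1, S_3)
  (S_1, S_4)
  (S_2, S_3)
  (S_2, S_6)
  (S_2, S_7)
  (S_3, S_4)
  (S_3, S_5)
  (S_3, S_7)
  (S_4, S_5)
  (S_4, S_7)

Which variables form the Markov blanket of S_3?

Parents of S_3: S_1, S_2.
S_3 has children S_4, S_5, S_7.
Other parents of S_3's children:
  S_4's other parent is S_1.
  S_5's other parent is S_4.
  S_7 also has parents S_2, S_4.
Union: {S_1, S_2} ∪ {S_4, S_5, S_7} ∪ {S_1, S_2, S_4} = {S_1, S_2, S_4, S_5, S_7}.

{S_1, S_2, S_4, S_5, S_7}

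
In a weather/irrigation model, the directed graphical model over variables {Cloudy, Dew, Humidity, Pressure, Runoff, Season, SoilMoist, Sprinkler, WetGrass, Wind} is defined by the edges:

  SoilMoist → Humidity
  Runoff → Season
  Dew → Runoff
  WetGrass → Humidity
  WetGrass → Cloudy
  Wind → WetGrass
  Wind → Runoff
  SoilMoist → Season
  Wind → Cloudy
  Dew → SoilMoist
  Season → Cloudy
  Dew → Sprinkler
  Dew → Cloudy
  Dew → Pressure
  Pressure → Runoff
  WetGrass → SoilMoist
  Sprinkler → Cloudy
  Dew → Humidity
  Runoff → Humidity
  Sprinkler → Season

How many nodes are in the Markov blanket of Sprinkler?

By definition, MB(Sprinkler) is built from Sprinkler's parents, Sprinkler's children, and the co-parents of Sprinkler.
Parents of Sprinkler: Dew.
Sprinkler's children: Cloudy, Season.
Other parents of Sprinkler's children:
  Season's other parents are Runoff, SoilMoist.
  Cloudy also has parents Dew, Season, WetGrass, Wind.
MB(Sprinkler) = {Cloudy, Dew, Runoff, Season, SoilMoist, WetGrass, Wind}, which has 7 nodes.

7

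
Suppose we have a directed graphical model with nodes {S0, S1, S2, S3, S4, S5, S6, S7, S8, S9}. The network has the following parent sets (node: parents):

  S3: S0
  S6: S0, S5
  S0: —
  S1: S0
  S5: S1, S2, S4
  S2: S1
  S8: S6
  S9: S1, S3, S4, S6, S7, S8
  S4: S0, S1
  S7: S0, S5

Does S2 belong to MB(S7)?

No

S7's parents: S0, S5.
Ch(S7) = {S9}.
Co-parents of S7 (other parents of its children):
  parents(S9) \ {S7} = {S1, S3, S4, S6, S8}.
MB(S7) = {S0, S1, S3, S4, S5, S6, S8, S9}; S2 is not in this set.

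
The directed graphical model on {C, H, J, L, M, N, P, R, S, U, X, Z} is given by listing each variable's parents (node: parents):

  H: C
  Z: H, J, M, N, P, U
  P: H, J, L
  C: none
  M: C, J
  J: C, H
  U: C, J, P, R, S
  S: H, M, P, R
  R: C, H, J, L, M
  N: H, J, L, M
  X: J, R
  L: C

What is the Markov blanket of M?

A node's Markov blanket = Pa ∪ Ch ∪ (parents of Ch other than the node itself).
M's parents: C, J.
M has children N, R, S, Z.
Co-parents of M (other parents of its children):
  N also has parents H, J, L.
  parents(R) \ {M} = {C, H, J, L}.
  S also has parents H, P, R.
  parents(Z) \ {M} = {H, J, N, P, U}.
Union: {C, J} ∪ {N, R, S, Z} ∪ {C, H, J, L, N, P, R, U} = {C, H, J, L, N, P, R, S, U, Z}.

{C, H, J, L, N, P, R, S, U, Z}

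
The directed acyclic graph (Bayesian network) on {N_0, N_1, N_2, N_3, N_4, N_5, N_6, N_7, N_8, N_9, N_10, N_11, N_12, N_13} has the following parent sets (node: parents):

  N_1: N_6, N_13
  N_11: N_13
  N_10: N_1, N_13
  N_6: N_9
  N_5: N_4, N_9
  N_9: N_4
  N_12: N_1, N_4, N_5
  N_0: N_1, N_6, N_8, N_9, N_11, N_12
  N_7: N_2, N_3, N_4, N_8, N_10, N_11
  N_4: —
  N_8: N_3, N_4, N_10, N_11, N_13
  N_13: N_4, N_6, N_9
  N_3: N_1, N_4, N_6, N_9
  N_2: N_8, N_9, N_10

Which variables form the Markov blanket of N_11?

N_11's parents: N_13.
N_11's children: N_0, N_7, N_8.
For each child, the remaining parents (spouses of N_11):
  N_8 also has parents N_3, N_4, N_10, N_13.
  N_0's other parents are N_1, N_6, N_8, N_9, N_12.
  parents(N_7) \ {N_11} = {N_2, N_3, N_4, N_8, N_10}.
Taking the union gives {N_0, N_1, N_2, N_3, N_4, N_6, N_7, N_8, N_9, N_10, N_12, N_13}.

{N_0, N_1, N_2, N_3, N_4, N_6, N_7, N_8, N_9, N_10, N_12, N_13}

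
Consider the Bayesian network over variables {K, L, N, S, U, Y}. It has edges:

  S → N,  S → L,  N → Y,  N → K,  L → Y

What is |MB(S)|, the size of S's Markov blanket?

2

S's children: L, N.
Pa(S) = {}.
Parents of each child, excluding S:
  N: —
  L: —
MB(S) = {L, N}, which has 2 nodes.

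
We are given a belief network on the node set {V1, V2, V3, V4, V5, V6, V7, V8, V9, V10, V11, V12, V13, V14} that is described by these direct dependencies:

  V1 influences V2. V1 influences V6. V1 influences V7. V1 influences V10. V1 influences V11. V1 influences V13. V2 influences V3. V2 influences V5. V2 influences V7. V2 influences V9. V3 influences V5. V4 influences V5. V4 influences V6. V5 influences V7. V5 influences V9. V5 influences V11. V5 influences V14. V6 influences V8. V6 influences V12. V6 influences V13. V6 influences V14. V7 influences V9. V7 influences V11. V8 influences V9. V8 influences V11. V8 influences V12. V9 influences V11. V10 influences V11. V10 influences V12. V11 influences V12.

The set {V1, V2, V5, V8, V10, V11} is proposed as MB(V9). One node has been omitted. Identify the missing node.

Children of V9: V11.
Parents of V9: V2, V5, V7, V8.
Parents of each child, excluding V9:
  V11's other parents are V1, V5, V7, V8, V10.
MB(V9) = {V1, V2, V5, V7, V8, V10, V11}.
Comparing with the claimed set, V7 is missing.

V7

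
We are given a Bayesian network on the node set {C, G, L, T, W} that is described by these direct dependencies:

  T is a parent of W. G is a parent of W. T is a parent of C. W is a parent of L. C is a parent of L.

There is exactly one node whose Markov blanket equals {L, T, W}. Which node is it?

C

The target node must have every member of {L, T, W} as a parent, child, or co-parent, and no others.
Parents of C: T; children: L; co-parents: W.
These exactly cover the given set, so the node is C.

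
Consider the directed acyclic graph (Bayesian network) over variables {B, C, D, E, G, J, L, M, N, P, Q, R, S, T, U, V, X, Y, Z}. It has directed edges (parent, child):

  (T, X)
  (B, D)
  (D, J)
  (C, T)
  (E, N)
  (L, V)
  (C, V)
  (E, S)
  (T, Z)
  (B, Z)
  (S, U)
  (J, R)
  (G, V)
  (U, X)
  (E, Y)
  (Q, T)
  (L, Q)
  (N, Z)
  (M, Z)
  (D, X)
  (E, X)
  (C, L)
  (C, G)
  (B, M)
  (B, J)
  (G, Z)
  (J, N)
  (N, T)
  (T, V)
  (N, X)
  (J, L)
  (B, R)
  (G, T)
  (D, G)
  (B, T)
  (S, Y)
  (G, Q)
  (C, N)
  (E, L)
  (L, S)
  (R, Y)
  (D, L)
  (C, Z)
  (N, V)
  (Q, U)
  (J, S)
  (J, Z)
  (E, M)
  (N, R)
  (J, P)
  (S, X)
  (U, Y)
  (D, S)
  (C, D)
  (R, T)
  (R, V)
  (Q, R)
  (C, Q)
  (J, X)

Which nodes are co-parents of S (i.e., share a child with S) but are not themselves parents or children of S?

Children of S: U, X, Y.
  U: Q
  X: D, E, J, N, T, U
  Y: E, R, U
Excluding nodes already adjacent to S (D, E, J, L, U, X, Y), the co-parent-only contribution is {N, Q, R, T}.

{N, Q, R, T}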